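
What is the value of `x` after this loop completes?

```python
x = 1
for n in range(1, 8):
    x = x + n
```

Start at 1, add 1 through 7
`x` takes the values: 1 → 2 → 4 → 7 → 11 → 16 → 22 → 29

Answer: 29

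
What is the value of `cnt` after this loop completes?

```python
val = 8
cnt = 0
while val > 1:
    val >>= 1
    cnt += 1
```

Count right shifts until 1
`cnt` takes the values: 0 → 1 → 2 → 3

Answer: 3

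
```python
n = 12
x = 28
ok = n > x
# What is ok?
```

Trace:
`n = 12` → n = 12
`x = 28` → x = 28
`ok = n > x` → ok = False
So ok = False

Answer: False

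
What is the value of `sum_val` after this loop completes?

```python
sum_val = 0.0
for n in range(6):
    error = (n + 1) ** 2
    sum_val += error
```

Sum of squared losses 1² + 2² + ... + 6²
`sum_val` takes the values: 0.0 → 1.0 → 5.0 → 14.0 → 30.0 → 55.0 → 91.0

Answer: 91.0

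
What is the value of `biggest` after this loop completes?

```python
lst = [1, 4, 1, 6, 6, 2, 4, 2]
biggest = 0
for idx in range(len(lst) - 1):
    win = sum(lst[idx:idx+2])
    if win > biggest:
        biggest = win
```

Max sum of 2-element window in [1, 4, 1, 6, 6, 2, 4, 2]
`biggest` takes the values: 0 → 5 → 7 → 12

Answer: 12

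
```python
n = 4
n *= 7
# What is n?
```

Trace:
`n = 4` → n = 4
`n *= 7` → n = 28
So n = 28

Answer: 28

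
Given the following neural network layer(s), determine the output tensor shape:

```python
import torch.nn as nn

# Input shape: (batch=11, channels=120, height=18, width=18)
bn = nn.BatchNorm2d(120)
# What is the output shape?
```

Input: (11, 120, 18, 18) -> Output: (11, 120, 18, 18)

Answer: (11, 120, 18, 18)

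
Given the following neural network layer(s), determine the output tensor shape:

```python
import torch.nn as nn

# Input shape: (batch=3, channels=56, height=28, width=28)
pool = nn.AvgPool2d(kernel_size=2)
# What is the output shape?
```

Input: (3, 56, 28, 28) -> Output: (3, 56, 14, 14)

Answer: (3, 56, 14, 14)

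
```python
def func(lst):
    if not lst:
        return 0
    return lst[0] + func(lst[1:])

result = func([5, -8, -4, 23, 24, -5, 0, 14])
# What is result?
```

5 + (-8) + (-4) + 23 + 24 + (-5) + 0 + 14 + 0 = 49

Answer: 49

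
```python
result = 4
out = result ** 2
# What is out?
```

Trace:
`result = 4` → result = 4
`out = result ** 2` → out = 16
So out = 16

Answer: 16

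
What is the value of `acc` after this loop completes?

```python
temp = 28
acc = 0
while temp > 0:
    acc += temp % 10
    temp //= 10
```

Sum digits of 28
`acc` takes the values: 0 → 8 → 10

Answer: 10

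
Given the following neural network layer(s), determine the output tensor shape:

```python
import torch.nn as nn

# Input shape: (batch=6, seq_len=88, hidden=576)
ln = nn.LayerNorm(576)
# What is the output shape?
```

Input: (6, 88, 576) -> Output: (6, 88, 576)

Answer: (6, 88, 576)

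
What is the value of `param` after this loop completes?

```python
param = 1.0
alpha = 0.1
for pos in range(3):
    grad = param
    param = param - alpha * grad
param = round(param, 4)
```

Gradient descent: w = 1.0 * (1 - 0.1)^3
`param` takes the values: 1.0 → 0.9 → 0.81 → 0.729

Answer: 0.729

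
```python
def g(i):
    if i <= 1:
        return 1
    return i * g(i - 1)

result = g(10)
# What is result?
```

g(10) = 10 * 9 * 8 * 7 * 6 * 5 * 4 * 3 * 2 * 1 = 3628800

Answer: 3628800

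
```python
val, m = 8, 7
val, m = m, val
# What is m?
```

Trace:
`val, m = 8, 7` → val = 8; m = 7
`val, m = m, val` → val = 7; m = 8
So m = 8

Answer: 8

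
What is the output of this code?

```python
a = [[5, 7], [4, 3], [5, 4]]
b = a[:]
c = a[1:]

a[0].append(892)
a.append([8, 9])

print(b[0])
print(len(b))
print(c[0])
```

Key concept: slice with nested mutation.
Step by step:
`a = [[5, 7], [4, 3], [5, 4]]` → a = [[5, 7], [4, 3], [5, 4]]
`b = a[:]` → b = [[5, 7], [4, 3], [5, 4]]
`c = a[1:]` → c = [[4, 3], [5, 4]]
`a[0].append(892)` → a = [[5, 7, 892], [4, 3], [5, 4]]; b = [[5, 7, 892], [4, 3], [5, 4]]
`a.append([8, 9])` → a = [[5, 7, 892], [4, 3], [5, 4], [8, 9]]
`print(b[0])` → prints [5, 7, 892]
`print(len(b))` → prints 3
`print(c[0])` → prints [4, 3]

Answer:
[5, 7, 892]
3
[4, 3]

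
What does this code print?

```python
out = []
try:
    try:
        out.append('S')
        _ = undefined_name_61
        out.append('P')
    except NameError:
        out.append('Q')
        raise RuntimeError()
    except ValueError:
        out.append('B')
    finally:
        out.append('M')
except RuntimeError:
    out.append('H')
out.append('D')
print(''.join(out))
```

Execution trace: 'S' (try body) → 'Q' (except NameError) → 'M' (finally) → 'H' (outer except RuntimeError) → 'D' (after the try/except). Output: SQMHD

Answer: SQMHD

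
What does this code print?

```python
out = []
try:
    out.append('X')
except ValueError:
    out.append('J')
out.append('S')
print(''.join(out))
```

Execution trace: 'X' (try body, no exception) → 'S' (after the try/except). Output: XS

Answer: XS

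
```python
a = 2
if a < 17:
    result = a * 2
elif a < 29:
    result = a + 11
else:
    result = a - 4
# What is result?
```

Trace:
`a = 2` → a = 2
`if a < 17: ...` → a < 17 is True → result = 4
So result = 4

Answer: 4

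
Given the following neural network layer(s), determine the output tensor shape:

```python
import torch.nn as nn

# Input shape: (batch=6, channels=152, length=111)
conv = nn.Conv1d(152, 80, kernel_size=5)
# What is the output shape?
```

Input: (6, 152, 111) -> Output: (6, 80, 107)

Answer: (6, 80, 107)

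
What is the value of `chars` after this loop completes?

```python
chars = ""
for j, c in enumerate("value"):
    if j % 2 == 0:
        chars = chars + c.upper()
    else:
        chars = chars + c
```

Uppercase even positions in 'value'
`chars` takes the values: "" → "V" → "Va" → "VaL" → "VaLu" → "VaLuE"

Answer: "VaLuE"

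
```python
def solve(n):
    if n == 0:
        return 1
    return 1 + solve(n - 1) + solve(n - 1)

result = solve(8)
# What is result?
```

solve(n) = 1 + 2·solve(n-1), solve(0)=1. Closed form: (1+1)·2^8 - 1 = 511.

Answer: 511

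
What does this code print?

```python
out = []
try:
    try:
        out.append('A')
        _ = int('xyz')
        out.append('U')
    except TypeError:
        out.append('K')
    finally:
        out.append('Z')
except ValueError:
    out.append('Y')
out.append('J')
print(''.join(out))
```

Execution trace: 'A' (try body) → 'Z' (finally) → 'Y' (outer except ValueError) → 'J' (after the try/except). Output: AZYJ

Answer: AZYJ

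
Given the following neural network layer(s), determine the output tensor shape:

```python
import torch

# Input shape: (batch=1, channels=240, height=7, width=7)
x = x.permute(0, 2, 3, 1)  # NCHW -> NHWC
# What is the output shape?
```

Input: (1, 240, 7, 7) -> Output: (1, 7, 7, 240)

Answer: (1, 7, 7, 240)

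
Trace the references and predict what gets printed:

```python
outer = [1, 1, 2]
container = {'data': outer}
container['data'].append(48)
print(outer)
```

Key concept: dict holds reference to list.
Step by step:
`outer = [1, 1, 2]` → outer = [1, 1, 2]
`container = {'data': outer}` → container = {'data': [1, 1, 2]}
`container['data'].append(48)` → outer = [1, 1, 2, 48]; container = {'data': [1, 1, 2, 48]}
`print(outer)` → prints [1, 1, 2, 48]

Answer: [1, 1, 2, 48]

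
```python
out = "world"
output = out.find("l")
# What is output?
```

Trace:
`out = "world"` → out = 'world'
`output = out.find("l")` → output = 3
So output = 3

Answer: 3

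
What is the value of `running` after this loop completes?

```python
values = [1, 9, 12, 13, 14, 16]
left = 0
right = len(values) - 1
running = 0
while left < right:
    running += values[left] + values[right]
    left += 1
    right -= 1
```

Sum of pairs from ends
`running` takes the values: 0 → 17 → 40 → 65

Answer: 65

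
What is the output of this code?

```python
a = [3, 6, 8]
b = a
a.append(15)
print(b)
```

Key concept: basic list aliasing.
Step by step:
`a = [3, 6, 8]` → a = [3, 6, 8]
`b = a` → b = [3, 6, 8] (same object as a)
`a.append(15)` → a = [3, 6, 8, 15] (same object as b); b = [3, 6, 8, 15] (same object as a)
`print(b)` → prints [3, 6, 8, 15]

Answer: [3, 6, 8, 15]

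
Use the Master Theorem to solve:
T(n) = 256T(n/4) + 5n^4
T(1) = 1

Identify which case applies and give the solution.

a=256, b=4, f(n)=5n^4. log_4(256) = 4. Since c=4 = 4, Case 2 applies: T(n) = Θ(n^log_b(a) · log n) = O(n^4 log n).

Answer: O(n^4 log n) - Case 2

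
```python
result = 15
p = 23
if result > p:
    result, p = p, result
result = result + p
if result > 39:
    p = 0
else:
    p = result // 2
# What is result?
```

Trace:
`result = 15` → result = 15
`p = 23` → p = 23
`if result > p: ...` → result > p is False → no variable changes
`result = result + p` → result = 38
`if result > 39: ...` → result > 39 is False, take else branch → p = 19
So result = 38

Answer: 38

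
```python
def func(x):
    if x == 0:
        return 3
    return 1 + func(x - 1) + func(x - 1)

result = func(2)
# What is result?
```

func(x) = 1 + 2·func(x-1), func(0)=3. Closed form: (3+1)·2^2 - 1 = 15.

Answer: 15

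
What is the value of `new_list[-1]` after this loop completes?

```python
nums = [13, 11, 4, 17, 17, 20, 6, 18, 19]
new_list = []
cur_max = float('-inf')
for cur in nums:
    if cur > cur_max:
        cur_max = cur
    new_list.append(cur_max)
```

Running max ends at 20
`new_list` takes the values: [] → [13] → [13, 13] → [13, 13, 13] → [13, 13, 13, 17] → [13, 13, 13, 17, 17] → [13, 13, 13, 17, 17, 20] → [13, 13, 13, 17, 17, 20, 20] → [13, 13, 13, 17, 17, 20, 20, 20] → [13, 13, 13, 17, 17, 20, 20, 20, 20]
So `new_list[-1]` = 20

Answer: 20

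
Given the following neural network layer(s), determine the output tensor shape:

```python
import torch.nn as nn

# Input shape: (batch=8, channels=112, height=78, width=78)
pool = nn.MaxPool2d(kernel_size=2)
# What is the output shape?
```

Input: (8, 112, 78, 78) -> Output: (8, 112, 39, 39)

Answer: (8, 112, 39, 39)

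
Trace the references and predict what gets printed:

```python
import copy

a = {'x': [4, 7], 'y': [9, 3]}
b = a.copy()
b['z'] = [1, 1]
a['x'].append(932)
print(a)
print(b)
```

Key concept: shallow copy of dict with mutable values.
Step by step:
`a = {'x': [4, 7], 'y': [9, 3]}` → a = {'x': [4, 7], 'y': [9, 3]}
`b = a.copy()` → b = {'x': [4, 7], 'y': [9, 3]}
`b['z'] = [1, 1]` → b = {'x': [4, 7], 'y': [9, 3], 'z': [1, 1]}
`a['x'].append(932)` → a = {'x': [4, 7, 932], 'y': [9, 3]}; b = {'x': [4, 7, 932], 'y': [9, 3], 'z': [1, 1]}
`print(a)` → prints {'x': [4, 7, 932], 'y': [9, 3]}
`print(b)` → prints {'x': [4, 7, 932], 'y': [9, 3], 'z': [1, 1]}

Answer:
{'x': [4, 7, 932], 'y': [9, 3]}
{'x': [4, 7, 932], 'y': [9, 3], 'z': [1, 1]}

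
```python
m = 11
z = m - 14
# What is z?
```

Trace:
`m = 11` → m = 11
`z = m - 14` → z = -3
So z = -3

Answer: -3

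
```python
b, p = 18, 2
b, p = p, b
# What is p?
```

Trace:
`b, p = 18, 2` → b = 18; p = 2
`b, p = p, b` → b = 2; p = 18
So p = 18

Answer: 18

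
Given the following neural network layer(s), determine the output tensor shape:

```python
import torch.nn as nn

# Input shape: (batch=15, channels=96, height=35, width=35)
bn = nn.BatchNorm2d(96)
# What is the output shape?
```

Input: (15, 96, 35, 35) -> Output: (15, 96, 35, 35)

Answer: (15, 96, 35, 35)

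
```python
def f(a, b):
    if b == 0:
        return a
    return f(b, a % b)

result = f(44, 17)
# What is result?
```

f(44, 17) -> f(17, 10) -> f(10, 7) -> f(7, 3) -> f(3, 1) -> f(1, 0) -> 1

Answer: 1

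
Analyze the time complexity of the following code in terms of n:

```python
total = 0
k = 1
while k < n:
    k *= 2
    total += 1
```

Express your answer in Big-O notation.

Each loop level contributes: log n. Multiplying the contributions gives O(log n).

Answer: O(log n)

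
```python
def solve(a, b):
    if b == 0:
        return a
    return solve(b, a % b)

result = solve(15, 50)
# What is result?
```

solve(15, 50) -> solve(50, 15) -> solve(15, 5) -> solve(5, 0) -> 5

Answer: 5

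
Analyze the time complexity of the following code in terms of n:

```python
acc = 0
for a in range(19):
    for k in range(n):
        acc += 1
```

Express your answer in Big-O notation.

Each loop level contributes: 1 × n. Multiplying the contributions gives O(n).

Answer: O(n)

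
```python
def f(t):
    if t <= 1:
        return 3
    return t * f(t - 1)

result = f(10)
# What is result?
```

f(10) = 10 * 9 * 8 * 7 * 6 * 5 * 4 * 3 * 2 * 3 = 10886400

Answer: 10886400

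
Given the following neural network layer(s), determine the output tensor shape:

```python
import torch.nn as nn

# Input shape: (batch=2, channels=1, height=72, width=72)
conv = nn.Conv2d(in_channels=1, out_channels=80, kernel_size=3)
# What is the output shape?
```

Input: (2, 1, 72, 72) -> Output: (2, 80, 70, 70)

Answer: (2, 80, 70, 70)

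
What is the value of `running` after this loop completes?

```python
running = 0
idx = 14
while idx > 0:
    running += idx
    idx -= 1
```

Sum 14 down to 1
`running` takes the values: 0 → 14 → 27 → 39 → 50 → 60 → 69 → 77 → 84 → 90 → 95 → 99 → 102 → 104 → 105

Answer: 105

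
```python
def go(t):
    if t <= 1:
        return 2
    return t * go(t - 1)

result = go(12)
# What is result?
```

go(12) = 12 * 11 * 10 * 9 * 8 * 7 * 6 * 5 * 4 * 3 * 2 * 2 = 958003200

Answer: 958003200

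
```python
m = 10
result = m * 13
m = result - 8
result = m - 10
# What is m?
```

Trace:
`m = 10` → m = 10
`result = m * 13` → result = 130
`m = result - 8` → m = 122
`result = m - 10` → result = 112
So m = 122

Answer: 122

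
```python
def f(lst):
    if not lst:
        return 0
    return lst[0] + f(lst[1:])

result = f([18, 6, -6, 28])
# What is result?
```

18 + 6 + (-6) + 28 + 0 = 46

Answer: 46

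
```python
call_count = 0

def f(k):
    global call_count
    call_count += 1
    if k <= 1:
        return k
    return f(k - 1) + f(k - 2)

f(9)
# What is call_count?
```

Calls(k) = 1 + Calls(k-1) + Calls(k-2); Calls(0)=Calls(1)=1. For k=9 this gives 109.

Answer: 109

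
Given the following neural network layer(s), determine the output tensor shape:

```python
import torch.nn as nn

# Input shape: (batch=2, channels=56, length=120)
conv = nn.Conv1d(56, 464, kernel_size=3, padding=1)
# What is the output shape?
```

Input: (2, 56, 120) -> Output: (2, 464, 120)

Answer: (2, 464, 120)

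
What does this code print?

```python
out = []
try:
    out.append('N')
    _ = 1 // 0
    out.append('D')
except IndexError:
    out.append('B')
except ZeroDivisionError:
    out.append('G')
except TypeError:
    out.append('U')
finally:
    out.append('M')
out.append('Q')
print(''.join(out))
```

Execution trace: 'N' (try body) → 'G' (except ZeroDivisionError) → 'M' (finally) → 'Q' (after the try/except). Output: NGMQ

Answer: NGMQ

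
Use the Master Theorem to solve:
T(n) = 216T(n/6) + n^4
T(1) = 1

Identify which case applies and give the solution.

a=216, b=6, f(n)=n^4. log_6(216) = 3. Since c=4 > 3 and the regularity condition holds (216(n/6)^4 = (216/6^4)n^4 with 216/6^4 < 1), Case 3 applies: T(n) = Θ(f(n)) = O(n^4).

Answer: O(n^4) - Case 3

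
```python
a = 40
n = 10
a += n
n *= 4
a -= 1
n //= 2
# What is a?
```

Trace:
`a = 40` → a = 40
`n = 10` → n = 10
`a += n` → a = 50
`n *= 4` → n = 40
`a -= 1` → a = 49
`n //= 2` → n = 20
So a = 49

Answer: 49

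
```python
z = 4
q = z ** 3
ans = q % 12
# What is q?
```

Trace:
`z = 4` → z = 4
`q = z ** 3` → q = 64
`ans = q % 12` → ans = 4
So q = 64

Answer: 64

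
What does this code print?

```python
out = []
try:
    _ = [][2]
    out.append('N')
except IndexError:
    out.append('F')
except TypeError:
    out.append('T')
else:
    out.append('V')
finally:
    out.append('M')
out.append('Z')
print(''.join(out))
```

Execution trace: 'F' (except IndexError) → 'M' (finally) → 'Z' (after the try/except). Output: FMZ

Answer: FMZ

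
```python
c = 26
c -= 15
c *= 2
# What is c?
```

Trace:
`c = 26` → c = 26
`c -= 15` → c = 11
`c *= 2` → c = 22
So c = 22

Answer: 22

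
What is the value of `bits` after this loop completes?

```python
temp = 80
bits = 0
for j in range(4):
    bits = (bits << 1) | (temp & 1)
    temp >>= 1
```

Reverse lowest 4 bits of 80
`bits` takes the values: 0

Answer: 0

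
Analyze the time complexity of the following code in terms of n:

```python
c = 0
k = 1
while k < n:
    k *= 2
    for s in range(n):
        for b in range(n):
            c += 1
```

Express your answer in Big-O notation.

Each loop level contributes: log n × n × n. Multiplying the contributions gives O(n^2 log n).

Answer: O(n^2 log n)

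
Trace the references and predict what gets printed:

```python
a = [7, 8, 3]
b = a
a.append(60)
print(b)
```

Key concept: basic list aliasing.
Step by step:
`a = [7, 8, 3]` → a = [7, 8, 3]
`b = a` → b = [7, 8, 3] (same object as a)
`a.append(60)` → a = [7, 8, 3, 60] (same object as b); b = [7, 8, 3, 60] (same object as a)
`print(b)` → prints [7, 8, 3, 60]

Answer: [7, 8, 3, 60]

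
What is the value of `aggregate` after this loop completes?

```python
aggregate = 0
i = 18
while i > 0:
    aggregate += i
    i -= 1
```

Sum 18 down to 1
`aggregate` takes the values: 0 → 18 → 35 → 51 → 66 → 80 → 93 → 105 → 116 → 126 → 135 → 143 → 150 → 156 → 161 → 165 → 168 → 170 → 171

Answer: 171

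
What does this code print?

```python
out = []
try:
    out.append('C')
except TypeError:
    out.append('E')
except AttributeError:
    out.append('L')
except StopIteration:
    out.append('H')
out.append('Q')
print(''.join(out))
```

Execution trace: 'C' (try body, no exception) → 'Q' (after the try/except). Output: CQ

Answer: CQ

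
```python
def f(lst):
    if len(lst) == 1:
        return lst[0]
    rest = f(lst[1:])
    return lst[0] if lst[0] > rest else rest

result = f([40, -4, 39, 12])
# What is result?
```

Recursive max over [40, -4, 39, 12] = 40

Answer: 40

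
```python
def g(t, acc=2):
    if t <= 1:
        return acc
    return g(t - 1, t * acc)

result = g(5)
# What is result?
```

Accumulator trace (n, acc): (5, 2) -> (4, 10) -> (3, 40) -> (2, 120) -> (1, 240) -> return 240

Answer: 240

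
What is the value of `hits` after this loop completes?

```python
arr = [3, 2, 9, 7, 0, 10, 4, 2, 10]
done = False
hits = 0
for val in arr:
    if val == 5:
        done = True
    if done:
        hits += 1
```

Count elements after first 5 in [3, 2, 9, 7, 0, 10, 4, 2, 10]
`hits` takes the values: 0

Answer: 0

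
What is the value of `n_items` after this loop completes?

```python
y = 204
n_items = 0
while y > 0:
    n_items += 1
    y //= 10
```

Count digits by repeated division by 10
`n_items` takes the values: 0 → 1 → 2 → 3

Answer: 3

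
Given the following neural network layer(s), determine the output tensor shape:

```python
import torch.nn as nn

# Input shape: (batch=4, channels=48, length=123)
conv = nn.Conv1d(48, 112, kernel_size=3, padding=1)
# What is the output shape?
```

Input: (4, 48, 123) -> Output: (4, 112, 123)

Answer: (4, 112, 123)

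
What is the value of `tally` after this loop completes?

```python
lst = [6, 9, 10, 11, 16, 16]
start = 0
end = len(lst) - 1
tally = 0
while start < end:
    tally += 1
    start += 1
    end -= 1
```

Iterations until pointers meet (list length 6)
`tally` takes the values: 0 → 1 → 2 → 3

Answer: 3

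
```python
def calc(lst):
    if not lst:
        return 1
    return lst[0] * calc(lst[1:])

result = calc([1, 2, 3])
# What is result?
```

Product over [1, 2, 3] = 1 * 2 * 3 = 6

Answer: 6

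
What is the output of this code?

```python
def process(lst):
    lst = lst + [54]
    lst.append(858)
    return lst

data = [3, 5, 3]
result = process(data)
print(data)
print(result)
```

Key concept: rebinding parameter vs mutation.
Step by step:
`data = [3, 5, 3]` → data = [3, 5, 3]
`result = process(data)` → result = [3, 5, 3, 54, 858]
`print(data)` → prints [3, 5, 3]
`print(result)` → prints [3, 5, 3, 54, 858]

Answer:
[3, 5, 3]
[3, 5, 3, 54, 858]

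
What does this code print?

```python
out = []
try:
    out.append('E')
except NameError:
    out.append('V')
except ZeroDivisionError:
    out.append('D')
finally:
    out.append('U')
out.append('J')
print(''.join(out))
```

Execution trace: 'E' (try body, no exception) → 'U' (finally) → 'J' (after the try/except). Output: EUJ

Answer: EUJ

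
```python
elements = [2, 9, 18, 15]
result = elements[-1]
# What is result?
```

Trace:
`elements = [2, 9, 18, 15]` → elements = [2, 9, 18, 15]
`result = elements[-1]` → result = 15
So result = 15

Answer: 15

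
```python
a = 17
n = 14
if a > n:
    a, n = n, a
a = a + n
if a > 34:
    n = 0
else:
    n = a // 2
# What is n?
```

Trace:
`a = 17` → a = 17
`n = 14` → n = 14
`if a > n: ...` → a > n is True → a = 14; n = 17
`a = a + n` → a = 31
`if a > 34: ...` → a > 34 is False, take else branch → n = 15
So n = 15

Answer: 15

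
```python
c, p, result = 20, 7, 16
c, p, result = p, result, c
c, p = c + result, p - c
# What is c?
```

Trace:
`c, p, result = 20, 7, 16` → c = 20; p = 7; result = 16
`c, p, result = p, result, c` → c = 7; p = 16; result = 20
`c, p = c + result, p - c` → c = 27; p = 9
So c = 27

Answer: 27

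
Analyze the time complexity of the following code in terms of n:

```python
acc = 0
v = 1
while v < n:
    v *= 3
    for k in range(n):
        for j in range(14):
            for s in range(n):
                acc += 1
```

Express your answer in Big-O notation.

Each loop level contributes: log n × n × 1 × n. Multiplying the contributions gives O(n^2 log n).

Answer: O(n^2 log n)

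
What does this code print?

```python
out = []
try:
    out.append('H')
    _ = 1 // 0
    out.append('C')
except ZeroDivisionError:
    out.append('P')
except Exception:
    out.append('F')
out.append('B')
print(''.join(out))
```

Execution trace: 'H' (try body) → 'P' (except ZeroDivisionError) → 'B' (after the try/except). Output: HPB

Answer: HPB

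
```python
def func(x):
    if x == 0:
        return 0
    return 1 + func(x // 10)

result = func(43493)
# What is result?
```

Count of digits of 43493: 5

Answer: 5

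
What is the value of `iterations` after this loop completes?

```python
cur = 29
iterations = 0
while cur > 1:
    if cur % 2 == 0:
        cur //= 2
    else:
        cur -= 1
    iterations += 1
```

Steps to reduce 29 to 1
`iterations` takes the values: 0 → 1 → 2 → 3 → 4 → 5 → 6 → 7

Answer: 7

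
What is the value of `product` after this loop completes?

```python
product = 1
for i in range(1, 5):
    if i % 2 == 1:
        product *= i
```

Product of odd numbers 1 to 4
`product` takes the values: 1 → 3

Answer: 3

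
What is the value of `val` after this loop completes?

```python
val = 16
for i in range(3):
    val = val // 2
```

Halve 3 times: 16 // 2^3 = 2
`val` takes the values: 16 → 8 → 4 → 2

Answer: 2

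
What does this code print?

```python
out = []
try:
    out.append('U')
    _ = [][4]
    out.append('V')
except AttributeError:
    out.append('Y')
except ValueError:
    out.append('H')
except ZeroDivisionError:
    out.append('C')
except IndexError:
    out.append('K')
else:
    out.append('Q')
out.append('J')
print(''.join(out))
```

Execution trace: 'U' (try body) → 'K' (except IndexError) → 'J' (after the try/except). Output: UKJ

Answer: UKJ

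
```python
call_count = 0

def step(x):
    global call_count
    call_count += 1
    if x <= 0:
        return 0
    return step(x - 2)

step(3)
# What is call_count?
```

Linear recursion stepping by 2: 3 calls from x=3 down to ≤0.

Answer: 3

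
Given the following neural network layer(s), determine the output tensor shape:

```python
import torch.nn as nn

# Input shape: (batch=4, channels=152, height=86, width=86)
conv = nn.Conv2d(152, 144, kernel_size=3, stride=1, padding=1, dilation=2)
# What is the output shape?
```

Input: (4, 152, 86, 86) -> Output: (4, 144, 84, 84)

Answer: (4, 144, 84, 84)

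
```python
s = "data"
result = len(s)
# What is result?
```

Trace:
`s = "data"` → s = 'data'
`result = len(s)` → result = 4
So result = 4

Answer: 4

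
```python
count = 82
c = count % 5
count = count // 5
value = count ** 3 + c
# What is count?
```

Trace:
`count = 82` → count = 82
`c = count % 5` → c = 2
`count = count // 5` → count = 16
`value = count ** 3 + c` → value = 4098
So count = 16

Answer: 16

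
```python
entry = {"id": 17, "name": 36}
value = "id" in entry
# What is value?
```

Trace:
`entry = {"id": 17, "name": 36}` → entry = {'id': 17, 'name': 36}
`value = "id" in entry` → value = True
So value = True

Answer: True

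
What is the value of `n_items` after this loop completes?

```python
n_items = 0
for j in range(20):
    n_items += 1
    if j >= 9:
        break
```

Loop breaks when j reaches 9, n_items is 10
`n_items` takes the values: 0 → 1 → 2 → 3 → 4 → 5 → 6 → 7 → 8 → 9 → 10

Answer: 10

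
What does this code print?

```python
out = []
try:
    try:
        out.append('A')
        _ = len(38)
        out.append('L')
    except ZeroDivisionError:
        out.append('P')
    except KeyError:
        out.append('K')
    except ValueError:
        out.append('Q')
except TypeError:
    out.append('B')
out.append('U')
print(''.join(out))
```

Execution trace: 'A' (try body) → 'B' (outer except TypeError) → 'U' (after the try/except). Output: ABU

Answer: ABU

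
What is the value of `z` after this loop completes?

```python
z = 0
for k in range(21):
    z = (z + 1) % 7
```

Increment mod 7, 21 times = 0
`z` takes the values: 0 → 1 → 2 → 3 → 4 → 5 → 6 → 0 → 1 → 2 → 3 → 4 → 5 → 6 → 0 → 1 → 2 → 3 → 4 → 5 → 6 → 0

Answer: 0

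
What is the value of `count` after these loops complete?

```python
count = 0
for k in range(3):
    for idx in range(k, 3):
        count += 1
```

Upper triangle: 3 + 2 + ... + 1
`count` takes the values: 0 → 1 → 2 → 3 → 4 → 5 → 6

Answer: 6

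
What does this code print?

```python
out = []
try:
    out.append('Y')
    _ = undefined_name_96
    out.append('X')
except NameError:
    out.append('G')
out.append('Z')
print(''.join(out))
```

Execution trace: 'Y' (try body) → 'G' (except NameError) → 'Z' (after the try/except). Output: YGZ

Answer: YGZ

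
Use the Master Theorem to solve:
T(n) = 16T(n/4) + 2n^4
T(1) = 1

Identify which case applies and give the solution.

a=16, b=4, f(n)=2n^4. log_4(16) = 2. Since c=4 > 2 and the regularity condition holds (16(n/4)^4 = (16/4^4)n^4 with 16/4^4 < 1), Case 3 applies: T(n) = Θ(f(n)) = O(n^4).

Answer: O(n^4) - Case 3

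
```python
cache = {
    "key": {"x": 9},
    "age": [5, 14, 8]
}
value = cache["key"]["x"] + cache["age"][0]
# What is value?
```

Trace:
`cache = { ...` → cache = {'key': {'x': 9}, 'age': [5, 14, 8]}
`value = cache["key"]["x"] + cache["age"][0]` → value = 14
So value = 14

Answer: 14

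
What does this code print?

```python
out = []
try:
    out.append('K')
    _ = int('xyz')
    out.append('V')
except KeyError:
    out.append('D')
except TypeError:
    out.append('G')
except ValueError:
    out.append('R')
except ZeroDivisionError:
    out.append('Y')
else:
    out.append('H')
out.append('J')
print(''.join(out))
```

Execution trace: 'K' (try body) → 'R' (except ValueError) → 'J' (after the try/except). Output: KRJ

Answer: KRJ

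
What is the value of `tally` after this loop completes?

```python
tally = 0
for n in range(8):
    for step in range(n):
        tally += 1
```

Triangle number: 0+1+2+...+7
`tally` takes the values: 0 → 1 → 2 → 3 → 4 → 5 → 6 → 7 → 8 → 9 → 10 → 11 → 12 → 13 → 14 → 15 → 16 → 17 → 18 → 19 → 20 → 21 → 22 → 23 → 24 → 25 → 26 → 27 → 28

Answer: 28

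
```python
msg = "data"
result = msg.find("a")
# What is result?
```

Trace:
`msg = "data"` → msg = 'data'
`result = msg.find("a")` → result = 1
So result = 1

Answer: 1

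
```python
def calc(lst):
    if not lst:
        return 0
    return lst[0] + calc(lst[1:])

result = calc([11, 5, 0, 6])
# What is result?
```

11 + 5 + 0 + 6 + 0 = 22

Answer: 22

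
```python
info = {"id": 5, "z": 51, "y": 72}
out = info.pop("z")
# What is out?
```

Trace:
`info = {"id": 5, "z": 51, "y": 72}` → info = {'id': 5, 'z': 51, 'y': 72}
`out = info.pop("z")` → info = {'id': 5, 'y': 72}; out = 51
So out = 51

Answer: 51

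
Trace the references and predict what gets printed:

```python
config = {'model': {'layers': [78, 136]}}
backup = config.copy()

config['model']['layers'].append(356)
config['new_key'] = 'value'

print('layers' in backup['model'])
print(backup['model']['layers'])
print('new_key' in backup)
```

Key concept: shallow copy gotcha with nested dict.
Step by step:
`config = {'model': {'layers': [78, 136]}}` → config = {'model': {'layers': [78, 136]}}
`backup = config.copy()` → backup = {'model': {'layers': [78, 136]}}
`config['model']['layers'].append(356)` → config = {'model': {'layers': [78, 136, 356]}}; backup = {'model': {'layers': [78, 136, 356]}}
`config['new_key'] = 'value'` → config = {'model': {'layers': [78, 136, 356]}, 'new_key': 'value'}
`print('layers' in backup['model'])` → prints True
`print(backup['model']['layers'])` → prints [78, 136, 356]
`print('new_key' in backup)` → prints False

Answer:
True
[78, 136, 356]
False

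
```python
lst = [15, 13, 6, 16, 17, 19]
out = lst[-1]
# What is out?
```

Trace:
`lst = [15, 13, 6, 16, 17, 19]` → lst = [15, 13, 6, 16, 17, 19]
`out = lst[-1]` → out = 19
So out = 19

Answer: 19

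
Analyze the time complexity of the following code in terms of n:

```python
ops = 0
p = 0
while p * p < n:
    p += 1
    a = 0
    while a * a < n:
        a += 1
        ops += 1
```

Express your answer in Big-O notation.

Each loop level contributes: √n × √n. Multiplying the contributions gives O(n).

Answer: O(n)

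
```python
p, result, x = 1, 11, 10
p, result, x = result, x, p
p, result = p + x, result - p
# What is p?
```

Trace:
`p, result, x = 1, 11, 10` → p = 1; result = 11; x = 10
`p, result, x = result, x, p` → p = 11; result = 10; x = 1
`p, result = p + x, result - p` → p = 12; result = -1
So p = 12

Answer: 12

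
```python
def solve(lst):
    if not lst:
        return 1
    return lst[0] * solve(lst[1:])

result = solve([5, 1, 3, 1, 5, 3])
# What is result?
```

Product over [5, 1, 3, 1, 5, 3] = 5 * 1 * 3 * 1 * 5 * 3 = 225

Answer: 225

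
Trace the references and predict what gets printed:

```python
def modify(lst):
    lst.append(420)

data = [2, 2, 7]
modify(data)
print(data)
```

Key concept: function modifies passed list.
Step by step:
`data = [2, 2, 7]` → data = [2, 2, 7]
`modify(data)` → data = [2, 2, 7, 420]
`print(data)` → prints [2, 2, 7, 420]

Answer: [2, 2, 7, 420]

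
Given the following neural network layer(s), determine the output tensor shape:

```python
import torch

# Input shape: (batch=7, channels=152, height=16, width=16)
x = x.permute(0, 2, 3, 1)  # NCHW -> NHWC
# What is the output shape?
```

Input: (7, 152, 16, 16) -> Output: (7, 16, 16, 152)

Answer: (7, 16, 16, 152)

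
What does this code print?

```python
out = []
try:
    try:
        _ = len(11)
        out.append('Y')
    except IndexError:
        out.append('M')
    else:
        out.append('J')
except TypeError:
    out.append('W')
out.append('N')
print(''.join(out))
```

Execution trace: 'W' (outer except TypeError) → 'N' (after the try/except). Output: WN

Answer: WN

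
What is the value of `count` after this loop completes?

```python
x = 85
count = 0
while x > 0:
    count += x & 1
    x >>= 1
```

Count set bits in 85 (binary: 0b1010101)
`count` takes the values: 0 → 1 → 2 → 3 → 4

Answer: 4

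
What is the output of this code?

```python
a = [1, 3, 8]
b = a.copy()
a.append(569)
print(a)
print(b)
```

Key concept: list.copy() creates independent copy.
Step by step:
`a = [1, 3, 8]` → a = [1, 3, 8]
`b = a.copy()` → b = [1, 3, 8]
`a.append(569)` → a = [1, 3, 8, 569]
`print(a)` → prints [1, 3, 8, 569]
`print(b)` → prints [1, 3, 8]

Answer:
[1, 3, 8, 569]
[1, 3, 8]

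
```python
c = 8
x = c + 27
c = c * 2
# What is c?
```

Trace:
`c = 8` → c = 8
`x = c + 27` → x = 35
`c = c * 2` → c = 16
So c = 16

Answer: 16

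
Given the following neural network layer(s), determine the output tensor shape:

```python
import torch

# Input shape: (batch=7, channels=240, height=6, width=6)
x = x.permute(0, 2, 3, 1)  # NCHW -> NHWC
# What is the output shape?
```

Input: (7, 240, 6, 6) -> Output: (7, 6, 6, 240)

Answer: (7, 6, 6, 240)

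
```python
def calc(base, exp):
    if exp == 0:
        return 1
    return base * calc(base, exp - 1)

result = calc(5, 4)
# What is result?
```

calc(5, 4) = 5 * 5 * 5 * 5 = 625

Answer: 625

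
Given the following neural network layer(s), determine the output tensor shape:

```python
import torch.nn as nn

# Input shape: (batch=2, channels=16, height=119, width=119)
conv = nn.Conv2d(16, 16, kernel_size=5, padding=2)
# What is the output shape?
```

Input: (2, 16, 119, 119) -> Output: (2, 16, 119, 119)

Answer: (2, 16, 119, 119)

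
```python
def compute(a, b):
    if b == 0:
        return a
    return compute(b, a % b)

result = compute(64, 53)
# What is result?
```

compute(64, 53) -> compute(53, 11) -> compute(11, 9) -> compute(9, 2) -> compute(2, 1) -> compute(1, 0) -> 1

Answer: 1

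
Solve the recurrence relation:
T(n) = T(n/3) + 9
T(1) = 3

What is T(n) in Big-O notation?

Each step divides n by 3 and adds 9. After log_3(n) steps we reach T(1)=3. So T(n) = 9·log_3(n) + 3 = O(log n).

Answer: O(log n)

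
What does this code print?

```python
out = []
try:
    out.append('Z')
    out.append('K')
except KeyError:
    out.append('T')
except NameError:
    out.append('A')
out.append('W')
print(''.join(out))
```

Execution trace: 'Z' (try body) → 'K' (try body, no exception) → 'W' (after the try/except). Output: ZKW

Answer: ZKW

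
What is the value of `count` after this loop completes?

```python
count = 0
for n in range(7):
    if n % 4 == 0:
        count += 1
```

Count numbers divisible by 4 in range(7)
`count` takes the values: 0 → 1 → 2

Answer: 2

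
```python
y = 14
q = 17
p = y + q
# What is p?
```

Trace:
`y = 14` → y = 14
`q = 17` → q = 17
`p = y + q` → p = 31
So p = 31

Answer: 31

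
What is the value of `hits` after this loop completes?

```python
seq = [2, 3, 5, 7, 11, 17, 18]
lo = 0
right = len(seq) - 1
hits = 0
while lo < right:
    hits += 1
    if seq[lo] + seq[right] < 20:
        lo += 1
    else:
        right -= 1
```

Steps to find pair summing to 20
`hits` takes the values: 0 → 1 → 2 → 3 → 4 → 5 → 6

Answer: 6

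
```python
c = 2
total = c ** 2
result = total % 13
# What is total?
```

Trace:
`c = 2` → c = 2
`total = c ** 2` → total = 4
`result = total % 13` → result = 4
So total = 4

Answer: 4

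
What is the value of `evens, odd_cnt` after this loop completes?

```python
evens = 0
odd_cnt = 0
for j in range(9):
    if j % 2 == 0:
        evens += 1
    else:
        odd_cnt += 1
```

Count evens and odds in range(9)
`evens, odd_cnt` takes the values: (0, 0) → (1, 0) → (1, 1) → (2, 1) → (2, 2) → (3, 2) → (3, 3) → (4, 3) → (4, 4) → (5, 4)

Answer: 5, 4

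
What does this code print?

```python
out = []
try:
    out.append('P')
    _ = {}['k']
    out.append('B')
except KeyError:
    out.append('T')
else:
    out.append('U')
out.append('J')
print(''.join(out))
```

Execution trace: 'P' (try body) → 'T' (except KeyError) → 'J' (after the try/except). Output: PTJ

Answer: PTJ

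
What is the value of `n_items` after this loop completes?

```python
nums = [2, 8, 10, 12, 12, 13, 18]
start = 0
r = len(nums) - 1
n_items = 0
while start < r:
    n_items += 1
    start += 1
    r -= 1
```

Iterations until pointers meet (list length 7)
`n_items` takes the values: 0 → 1 → 2 → 3

Answer: 3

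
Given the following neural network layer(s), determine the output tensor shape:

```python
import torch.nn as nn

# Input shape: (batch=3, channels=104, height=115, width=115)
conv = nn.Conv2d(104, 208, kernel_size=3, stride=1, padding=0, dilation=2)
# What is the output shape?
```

Input: (3, 104, 115, 115) -> Output: (3, 208, 111, 111)

Answer: (3, 208, 111, 111)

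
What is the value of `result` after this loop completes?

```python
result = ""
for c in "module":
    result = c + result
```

Reverse 'module'
`result` takes the values: "" → "m" → "om" → "dom" → "udom" → "ludom" → "eludom"

Answer: "eludom"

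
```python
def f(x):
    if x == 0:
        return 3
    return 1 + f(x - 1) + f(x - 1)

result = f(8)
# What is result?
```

f(x) = 1 + 2·f(x-1), f(0)=3. Closed form: (3+1)·2^8 - 1 = 1023.

Answer: 1023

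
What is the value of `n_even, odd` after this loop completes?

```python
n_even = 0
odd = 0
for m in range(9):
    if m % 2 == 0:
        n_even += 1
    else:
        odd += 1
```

Count evens and odds in range(9)
`n_even, odd` takes the values: (0, 0) → (1, 0) → (1, 1) → (2, 1) → (2, 2) → (3, 2) → (3, 3) → (4, 3) → (4, 4) → (5, 4)

Answer: 5, 4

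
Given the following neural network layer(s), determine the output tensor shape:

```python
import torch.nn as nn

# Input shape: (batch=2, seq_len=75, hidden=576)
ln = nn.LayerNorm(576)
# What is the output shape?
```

Input: (2, 75, 576) -> Output: (2, 75, 576)

Answer: (2, 75, 576)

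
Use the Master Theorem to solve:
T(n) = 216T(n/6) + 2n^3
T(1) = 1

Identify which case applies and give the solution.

a=216, b=6, f(n)=2n^3. log_6(216) = 3. Since c=3 = 3, Case 2 applies: T(n) = Θ(n^log_b(a) · log n) = O(n^3 log n).

Answer: O(n^3 log n) - Case 2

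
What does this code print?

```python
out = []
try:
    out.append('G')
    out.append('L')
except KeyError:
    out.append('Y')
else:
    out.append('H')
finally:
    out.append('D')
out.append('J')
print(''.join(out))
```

Execution trace: 'G' (try body) → 'L' (try body, no exception) → 'H' (else) → 'D' (finally) → 'J' (after the try/except). Output: GLHDJ

Answer: GLHDJ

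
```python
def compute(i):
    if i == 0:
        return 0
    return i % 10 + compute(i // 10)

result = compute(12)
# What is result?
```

Sum of digits of 12: 2 + 1 = 3

Answer: 3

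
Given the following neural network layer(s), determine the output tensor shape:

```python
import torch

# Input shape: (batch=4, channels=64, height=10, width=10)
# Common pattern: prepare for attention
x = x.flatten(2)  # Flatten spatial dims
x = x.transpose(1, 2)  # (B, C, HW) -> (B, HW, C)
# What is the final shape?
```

Input: (4, 64, 10, 10) -> after flatten(2): (4, 64, 100) -> Output: (4, 100, 64)

Answer: (4, 100, 64)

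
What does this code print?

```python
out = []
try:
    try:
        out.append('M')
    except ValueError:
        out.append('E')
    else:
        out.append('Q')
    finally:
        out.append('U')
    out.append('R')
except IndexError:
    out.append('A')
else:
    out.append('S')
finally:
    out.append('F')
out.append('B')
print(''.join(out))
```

Execution trace: 'M' (inner try body, no exception) → 'Q' (inner else) → 'U' (inner finally) → 'R' (try body, no exception) → 'S' (else) → 'F' (finally) → 'B' (after the try/except). Output: MQURSFB

Answer: MQURSFB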